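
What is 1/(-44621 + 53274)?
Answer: 1/8653 ≈ 0.00011557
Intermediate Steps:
1/(-44621 + 53274) = 1/8653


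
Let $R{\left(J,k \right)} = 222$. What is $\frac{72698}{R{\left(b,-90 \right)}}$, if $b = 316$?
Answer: $\frac{36349}{111} \approx 327.47$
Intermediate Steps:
$\frac{72698}{R{\left(b,-90 \right)}} = \frac{72698}{222} = 72698 \cdot \frac{1}{222} = \frac{36349}{111}$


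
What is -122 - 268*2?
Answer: -658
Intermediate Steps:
-122 - 268*2 = -122 - 67*8 = -122 - 536 = -658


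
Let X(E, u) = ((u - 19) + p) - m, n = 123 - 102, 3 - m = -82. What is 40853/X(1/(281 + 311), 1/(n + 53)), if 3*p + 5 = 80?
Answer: -3023122/5845 ≈ -517.21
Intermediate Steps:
p = 25 (p = -5/3 + (⅓)*80 = -5/3 + 80/3 = 25)
m = 85 (m = 3 - 1*(-82) = 3 + 82 = 85)
n = 21
X(E, u) = -79 + u (X(E, u) = ((u - 19) + 25) - 1*85 = ((-19 + u) + 25) - 85 = (6 + u) - 85 = -79 + u)
40853/X(1/(281 + 311), 1/(n + 53)) = 40853/(-79 + 1/(21 + 53)) = 40853/(-79 + 1/74) = 40853/(-5845/74) = 40853*(-74/5845) = -3023122/5845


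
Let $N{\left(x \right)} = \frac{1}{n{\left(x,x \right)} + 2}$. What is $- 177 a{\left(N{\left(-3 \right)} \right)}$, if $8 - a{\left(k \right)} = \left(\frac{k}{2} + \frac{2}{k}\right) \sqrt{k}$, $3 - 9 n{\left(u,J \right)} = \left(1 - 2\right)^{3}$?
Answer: $-1416 + \frac{119003 \sqrt{22}}{968} \approx -839.37$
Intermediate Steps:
$n{\left(u,J \right)} = \frac{4}{9}$ ($n{\left(u,J \right)} = \frac{1}{3} - \frac{\left(1 - 2\right)^{3}}{9} = \frac{1}{3} - \frac{\left(-1\right)^{3}}{9} = \frac{1}{3} - - \frac{1}{9} = \frac{1}{3} + \frac{1}{9} = \frac{4}{9}$)
$N{\left(x \right)} = \frac{9}{22}$ ($N{\left(x \right)} = \frac{1}{\frac{4}{9} + 2} = \frac{1}{\frac{22}{9}} = \frac{9}{22}$)
$a{\left(k \right)} = 8 - \sqrt{k} \left(\frac{k}{2} + \frac{2}{k}\right)$ ($a{\left(k \right)} = 8 - \left(\frac{k}{2} + \frac{2}{k}\right) \sqrt{k} = 8 - \sqrt{k} \left(\frac{k}{2} + \frac{2}{k}\right)$)
$- 177 a{\left(N{\left(-3 \right)} \right)} = - 177 \left(8 - \frac{2}{\frac{3}{22} \sqrt{22}} - \frac{\left(\frac{9}{22}\right)^{\frac{3}{2}}}{2}\right) = - 177 \left(8 - 2 \frac{\sqrt{22}}{3} - \frac{\frac{27}{484} \sqrt{22}}{2}\right) = - 177 \left(8 - \frac{2 \sqrt{22}}{3} - \frac{27 \sqrt{22}}{968}\right) = - 177 \left(8 - \frac{2017 \sqrt{22}}{2904}\right) = -1416 + \frac{119003 \sqrt{22}}{968}$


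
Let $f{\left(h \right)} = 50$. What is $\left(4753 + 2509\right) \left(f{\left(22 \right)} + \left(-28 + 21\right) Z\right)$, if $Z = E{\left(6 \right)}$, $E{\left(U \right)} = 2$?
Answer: $261432$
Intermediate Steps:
$Z = 2$
$\left(4753 + 2509\right) \left(f{\left(22 \right)} + \left(-28 + 21\right) Z\right) = \left(4753 + 2509\right) \left(50 + \left(-28 + 21\right) 2\right) = 7262 \left(50 - 14\right) = 7262 \cdot 36 = 261432$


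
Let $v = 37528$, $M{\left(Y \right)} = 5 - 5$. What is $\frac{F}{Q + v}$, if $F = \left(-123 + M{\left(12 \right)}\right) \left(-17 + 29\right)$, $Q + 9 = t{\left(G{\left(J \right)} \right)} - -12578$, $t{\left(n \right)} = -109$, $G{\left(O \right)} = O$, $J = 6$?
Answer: $- \frac{369}{12497} \approx -0.029527$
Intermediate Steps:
$M{\left(Y \right)} = 0$
$Q = 12460$ ($Q = -9 - -12469 = -9 + \left(-109 + 12578\right) = -9 + 12469 = 12460$)
$F = -1476$ ($F = \left(-123 + 0\right) \left(-17 + 29\right) = \left(-123\right) 12 = -1476$)
$\frac{F}{Q + v} = - \frac{1476}{12460 + 37528} = - \frac{1476}{49988} = \left(-1476\right) \frac{1}{49988} = - \frac{369}{12497}$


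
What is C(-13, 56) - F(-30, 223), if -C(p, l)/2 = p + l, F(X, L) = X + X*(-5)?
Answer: -206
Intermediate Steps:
F(X, L) = -4*X (F(X, L) = X - 5*X = -4*X)
C(p, l) = -2*l - 2*p (C(p, l) = -2*(p + l) = -2*(l + p) = -2*l - 2*p)
C(-13, 56) - F(-30, 223) = (-2*56 - 2*(-13)) - (-4)*(-30) = (-112 + 26) - 1*120 = -86 - 120 = -206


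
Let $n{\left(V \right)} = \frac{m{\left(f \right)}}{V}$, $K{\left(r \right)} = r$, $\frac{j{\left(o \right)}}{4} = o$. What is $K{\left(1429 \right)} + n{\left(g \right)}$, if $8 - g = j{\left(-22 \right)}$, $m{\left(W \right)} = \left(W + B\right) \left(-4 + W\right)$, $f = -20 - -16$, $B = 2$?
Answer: $\frac{8575}{6} \approx 1429.2$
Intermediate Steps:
$j{\left(o \right)} = 4 o$
$f = -4$ ($f = -20 + 16 = -4$)
$m{\left(W \right)} = \left(-4 + W\right) \left(2 + W\right)$ ($m{\left(W \right)} = \left(W + 2\right) \left(-4 + W\right) = \left(2 + W\right) \left(-4 + W\right) = \left(-4 + W\right) \left(2 + W\right)$)
$g = 96$ ($g = 8 - 4 \left(-22\right) = 8 - -88 = 8 + 88 = 96$)
$n{\left(V \right)} = \frac{16}{V}$ ($n{\left(V \right)} = \frac{-8 + \left(-4\right)^{2} - -8}{V} = \frac{-8 + 16 + 8}{V} = \frac{16}{V}$)
$K{\left(1429 \right)} + n{\left(g \right)} = 1429 + \frac{16}{96} = 1429 + 16 \cdot \frac{1}{96} = 1429 + \frac{1}{6} = \frac{8575}{6}$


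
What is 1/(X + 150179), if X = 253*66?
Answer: 1/166877 ≈ 5.9924e-6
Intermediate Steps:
X = 16698
1/(X + 150179) = 1/(16698 + 150179) = 1/166877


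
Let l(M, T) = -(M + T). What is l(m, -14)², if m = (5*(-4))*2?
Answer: 2916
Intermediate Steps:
m = -40 (m = -20*2 = -40)
l(M, T) = -M - T
l(m, -14)² = (-1*(-40) - 1*(-14))² = (40 + 14)² = 54² = 2916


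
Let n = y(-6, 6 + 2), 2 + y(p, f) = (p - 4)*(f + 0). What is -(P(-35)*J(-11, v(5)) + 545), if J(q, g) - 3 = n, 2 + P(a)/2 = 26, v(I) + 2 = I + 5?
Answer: 3247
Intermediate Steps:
v(I) = 3 + I (v(I) = -2 + (I + 5) = -2 + (5 + I) = 3 + I)
y(p, f) = -2 + f*(-4 + p) (y(p, f) = -2 + (p - 4)*(f + 0) = -2 + (-4 + p)*f = -2 + f*(-4 + p))
P(a) = 48 (P(a) = -4 + 2*26 = -4 + 52 = 48)
n = -82 (n = -2 - 4*(6 + 2) + (6 + 2)*(-6) = -2 - 4*8 + 8*(-6) = -2 - 32 - 48 = -82)
J(q, g) = -79 (J(q, g) = 3 - 82 = -79)
-(P(-35)*J(-11, v(5)) + 545) = -(48*(-79) + 545) = -(-3792 + 545) = -1*(-3247) = 3247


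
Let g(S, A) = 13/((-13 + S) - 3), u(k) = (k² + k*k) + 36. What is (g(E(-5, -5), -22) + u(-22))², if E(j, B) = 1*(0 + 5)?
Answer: 121682961/121 ≈ 1.0056e+6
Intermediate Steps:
E(j, B) = 5 (E(j, B) = 1*5 = 5)
u(k) = 36 + 2*k² (u(k) = (k² + k²) + 36 = 2*k² + 36 = 36 + 2*k²)
g(S, A) = 13/(-16 + S)
(g(E(-5, -5), -22) + u(-22))² = (13/(-16 + 5) + (36 + 2*(-22)²))² = (13/(-11) + (36 + 2*484))² = (13*(-1/11) + (36 + 968))² = (-13/11 + 1004)² = (11031/11)² = 121682961/121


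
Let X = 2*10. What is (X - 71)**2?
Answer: 2601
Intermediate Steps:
X = 20
(X - 71)**2 = (20 - 71)**2 = (-51)**2 = 2601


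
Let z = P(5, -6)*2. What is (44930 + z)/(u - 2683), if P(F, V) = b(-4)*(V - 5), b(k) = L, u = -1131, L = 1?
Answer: -22454/1907 ≈ -11.775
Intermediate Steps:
b(k) = 1
P(F, V) = -5 + V (P(F, V) = 1*(V - 5) = 1*(-5 + V) = -5 + V)
z = -22 (z = (-5 - 6)*2 = -11*2 = -22)
(44930 + z)/(u - 2683) = (44930 - 22)/(-1131 - 2683) = 44908/(-3814) = 44908*(-1/3814) = -22454/1907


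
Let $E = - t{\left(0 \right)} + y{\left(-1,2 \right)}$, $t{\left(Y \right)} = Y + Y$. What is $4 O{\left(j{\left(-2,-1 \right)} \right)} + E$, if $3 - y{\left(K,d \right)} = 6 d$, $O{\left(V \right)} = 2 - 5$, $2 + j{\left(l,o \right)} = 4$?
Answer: $-21$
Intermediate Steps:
$j{\left(l,o \right)} = 2$ ($j{\left(l,o \right)} = -2 + 4 = 2$)
$O{\left(V \right)} = -3$
$y{\left(K,d \right)} = 3 - 6 d$
$t{\left(Y \right)} = 2 Y$
$E = -9$ ($E = - 2 \cdot 0 + \left(3 - 12\right) = \left(-1\right) 0 + \left(3 - 12\right) = 0 - 9 = -9$)
$4 O{\left(j{\left(-2,-1 \right)} \right)} + E = 4 \left(-3\right) - 9 = -12 - 9 = -21$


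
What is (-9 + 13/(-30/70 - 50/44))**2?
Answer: 17397241/58081 ≈ 299.53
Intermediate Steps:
(-9 + 13/(-30/70 - 50/44))**2 = (-9 + 13/(-30*1/70 - 50*1/44))**2 = (-9 + 13/(-3/7 - 25/22))**2 = (-9 + 13/(-241/154))**2 = (-9 + 13*(-154/241))**2 = (-9 - 2002/241)**2 = (-4171/241)**2 = 17397241/58081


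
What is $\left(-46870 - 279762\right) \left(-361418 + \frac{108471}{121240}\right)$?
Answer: $\frac{1789053689924821}{15155} \approx 1.1805 \cdot 10^{11}$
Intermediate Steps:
$\left(-46870 - 279762\right) \left(-361418 + \frac{108471}{121240}\right) = - 326632 \left(-361418 + 108471 \cdot \frac{1}{121240}\right) = - 326632 \left(-361418 + \frac{108471}{121240}\right) = \left(-326632\right) \left(- \frac{43818209849}{121240}\right) = \frac{1789053689924821}{15155}$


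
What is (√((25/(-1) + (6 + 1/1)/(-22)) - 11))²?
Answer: -799/22 ≈ -36.318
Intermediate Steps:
(√((25/(-1) + (6 + 1/1)/(-22)) - 11))² = (√((25*(-1) + (6 + 1*1)*(-1/22)) - 11))² = (√((-25 + (6 + 1)*(-1/22)) - 11))² = (√((-25 + 7*(-1/22)) - 11))² = (√((-25 - 7/22) - 11))² = (√(-557/22 - 11))² = (√(-799/22))² = (I*√17578/22)² = -799/22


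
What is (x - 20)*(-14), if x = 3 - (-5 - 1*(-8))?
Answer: 280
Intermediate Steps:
x = 0 (x = 3 - (-5 + 8) = 3 - 1*3 = 3 - 3 = 0)
(x - 20)*(-14) = (0 - 20)*(-14) = -20*(-14) = 280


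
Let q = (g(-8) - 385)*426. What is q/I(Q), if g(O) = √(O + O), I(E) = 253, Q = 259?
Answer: -14910/23 + 1704*I/253 ≈ -648.26 + 6.7352*I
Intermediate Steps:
g(O) = √2*√O (g(O) = √(2*O) = √2*√O)
q = -164010 + 1704*I (q = (√2*√(-8) - 385)*426 = (√2*(2*I*√2) - 385)*426 = (4*I - 385)*426 = (-385 + 4*I)*426 = -164010 + 1704*I ≈ -1.6401e+5 + 1704.0*I)
q/I(Q) = (-164010 + 1704*I)/253 = (-164010 + 1704*I)*(1/253) = -14910/23 + 1704*I/253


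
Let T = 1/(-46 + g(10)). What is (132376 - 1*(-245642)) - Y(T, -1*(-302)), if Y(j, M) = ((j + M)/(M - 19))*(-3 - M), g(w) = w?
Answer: 3854563039/10188 ≈ 3.7834e+5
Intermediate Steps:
T = -1/36 (T = 1/(-46 + 10) = 1/(-36) = -1/36 ≈ -0.027778)
Y(j, M) = (-3 - M)*(M + j)/(-19 + M) (Y(j, M) = ((M + j)/(-19 + M))*(-3 - M) = (-3 - M)*(M + j)/(-19 + M))
(132376 - 1*(-245642)) - Y(T, -1*(-302)) = (132376 - 1*(-245642)) - (-(-1*(-302))² - (-3)*(-302) - 3*(-1/36) - 1*(-1*(-302))*(-1/36))/(-19 - 1*(-302)) = (132376 + 245642) - (-1*302² - 3*302 + 1/12 - 1*302*(-1/36))/(-19 + 302) = 378018 - (-1*91204 - 906 + 1/12 + 151/18)/283 = 378018 - (-91204 - 906 + 1/12 + 151/18)/283 = 378018 - (-3315655)/(283*36) = 378018 - 1*(-3315655/10188) = 378018 + 3315655/10188 = 3854563039/10188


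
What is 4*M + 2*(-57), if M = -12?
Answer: -162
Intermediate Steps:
4*M + 2*(-57) = 4*(-12) + 2*(-57) = -48 - 114 = -162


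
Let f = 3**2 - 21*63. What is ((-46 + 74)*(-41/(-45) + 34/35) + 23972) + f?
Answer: 1021982/45 ≈ 22711.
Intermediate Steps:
f = -1314 (f = 9 - 1323 = -1314)
((-46 + 74)*(-41/(-45) + 34/35) + 23972) + f = ((-46 + 74)*(-41/(-45) + 34/35) + 23972) - 1314 = (28*(-41*(-1/45) + 34*(1/35)) + 23972) - 1314 = (28*(41/45 + 34/35) + 23972) - 1314 = (28*(593/315) + 23972) - 1314 = (2372/45 + 23972) - 1314 = 1081112/45 - 1314 = 1021982/45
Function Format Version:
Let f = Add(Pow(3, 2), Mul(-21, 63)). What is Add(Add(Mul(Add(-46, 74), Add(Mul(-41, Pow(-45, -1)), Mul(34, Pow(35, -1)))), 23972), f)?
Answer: Rational(1021982, 45) ≈ 22711.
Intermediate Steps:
f = -1314 (f = Add(9, -1323) = -1314)
Add(Add(Mul(Add(-46, 74), Add(Mul(-41, Pow(-45, -1)), Mul(34, Pow(35, -1)))), 23972), f) = Add(Add(Mul(Add(-46, 74), Add(Mul(-41, Pow(-45, -1)), Mul(34, Pow(35, -1)))), 23972), -1314) = Add(Add(Mul(28, Add(Mul(-41, Rational(-1, 45)), Mul(34, Rational(1, 35)))), 23972), -1314) = Add(Add(Mul(28, Add(Rational(41, 45), Rational(34, 35))), 23972), -1314) = Add(Add(Mul(28, Rational(593, 315)), 23972), -1314) = Add(Add(Rational(2372, 45), 23972), -1314) = Add(Rational(1081112, 45), -1314) = Rational(1021982, 45)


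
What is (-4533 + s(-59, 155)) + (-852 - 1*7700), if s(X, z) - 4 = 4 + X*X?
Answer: -9596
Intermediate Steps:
s(X, z) = 8 + X**2 (s(X, z) = 4 + (4 + X*X) = 4 + (4 + X**2) = 8 + X**2)
(-4533 + s(-59, 155)) + (-852 - 1*7700) = (-4533 + (8 + (-59)**2)) + (-852 - 1*7700) = (-4533 + (8 + 3481)) + (-852 - 7700) = (-4533 + 3489) - 8552 = -1044 - 8552 = -9596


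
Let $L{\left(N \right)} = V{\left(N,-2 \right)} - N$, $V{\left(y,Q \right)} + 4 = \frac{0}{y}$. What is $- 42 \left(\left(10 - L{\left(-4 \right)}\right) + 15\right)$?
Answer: $-1050$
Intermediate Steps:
$V{\left(y,Q \right)} = -4$ ($V{\left(y,Q \right)} = -4 + \frac{0}{y} = -4 + 0 = -4$)
$L{\left(N \right)} = -4 - N$
$- 42 \left(\left(10 - L{\left(-4 \right)}\right) + 15\right) = - 42 \left(\left(10 - \left(-4 - -4\right)\right) + 15\right) = - 42 \left(\left(10 - \left(-4 + 4\right)\right) + 15\right) = - 42 \left(\left(10 - 0\right) + 15\right) = - 42 \left(\left(10 + 0\right) + 15\right) = - 42 \left(10 + 15\right) = \left(-42\right) 25 = -1050$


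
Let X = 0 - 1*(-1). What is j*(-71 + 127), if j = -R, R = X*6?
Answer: -336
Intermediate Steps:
X = 1 (X = 0 + 1 = 1)
R = 6 (R = 1*6 = 6)
j = -6 (j = -1*6 = -6)
j*(-71 + 127) = -6*(-71 + 127) = -6*56 = -336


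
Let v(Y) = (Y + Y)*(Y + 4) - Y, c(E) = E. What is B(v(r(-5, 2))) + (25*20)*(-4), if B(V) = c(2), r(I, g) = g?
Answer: -1998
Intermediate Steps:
v(Y) = -Y + 2*Y*(4 + Y) (v(Y) = (2*Y)*(4 + Y) - Y = 2*Y*(4 + Y) - Y = -Y + 2*Y*(4 + Y))
B(V) = 2
B(v(r(-5, 2))) + (25*20)*(-4) = 2 + (25*20)*(-4) = 2 + 500*(-4) = 2 - 2000 = -1998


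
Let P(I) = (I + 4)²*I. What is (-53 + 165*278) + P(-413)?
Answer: -69041236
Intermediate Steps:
P(I) = I*(4 + I)² (P(I) = (4 + I)²*I = I*(4 + I)²)
(-53 + 165*278) + P(-413) = (-53 + 165*278) - 413*(4 - 413)² = (-53 + 45870) - 413*(-409)² = 45817 - 413*167281 = 45817 - 69087053 = -69041236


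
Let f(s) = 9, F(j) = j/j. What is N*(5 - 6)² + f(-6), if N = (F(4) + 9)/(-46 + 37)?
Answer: 71/9 ≈ 7.8889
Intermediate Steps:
F(j) = 1
N = -10/9 (N = (1 + 9)/(-46 + 37) = 10/(-9) = 10*(-⅑) = -10/9 ≈ -1.1111)
N*(5 - 6)² + f(-6) = -10*(5 - 6)²/9 + 9 = -10/9*(-1)² + 9 = -10/9*1 + 9 = -10/9 + 9 = 71/9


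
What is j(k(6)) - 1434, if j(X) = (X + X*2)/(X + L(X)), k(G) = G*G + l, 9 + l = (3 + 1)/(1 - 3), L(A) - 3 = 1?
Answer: -41511/29 ≈ -1431.4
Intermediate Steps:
L(A) = 4 (L(A) = 3 + 1 = 4)
l = -11 (l = -9 + (3 + 1)/(1 - 3) = -9 + 4/(-2) = -9 + 4*(-½) = -9 - 2 = -11)
k(G) = -11 + G² (k(G) = G*G - 11 = G² - 11 = -11 + G²)
j(X) = 3*X/(4 + X) (j(X) = (X + X*2)/(X + 4) = (X + 2*X)/(4 + X) = (3*X)/(4 + X) = 3*X/(4 + X))
j(k(6)) - 1434 = 3*(-11 + 6²)/(4 + (-11 + 6²)) - 1434 = 3*(-11 + 36)/(4 + (-11 + 36)) - 1434 = 3*25/(4 + 25) - 1434 = 3*25/29 - 1434 = 3*25*(1/29) - 1434 = 75/29 - 1434 = -41511/29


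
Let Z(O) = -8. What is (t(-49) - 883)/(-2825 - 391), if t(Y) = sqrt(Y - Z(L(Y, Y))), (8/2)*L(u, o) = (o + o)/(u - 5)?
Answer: 883/3216 - I*sqrt(41)/3216 ≈ 0.27456 - 0.001991*I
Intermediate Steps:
L(u, o) = o/(2*(-5 + u)) (L(u, o) = ((o + o)/(u - 5))/4 = ((2*o)/(-5 + u))/4 = (2*o/(-5 + u))/4 = o/(2*(-5 + u)))
t(Y) = sqrt(8 + Y) (t(Y) = sqrt(Y - 1*(-8)) = sqrt(Y + 8) = sqrt(8 + Y))
(t(-49) - 883)/(-2825 - 391) = (sqrt(8 - 49) - 883)/(-2825 - 391) = (sqrt(-41) - 883)/(-3216) = (I*sqrt(41) - 883)*(-1/3216) = (-883 + I*sqrt(41))*(-1/3216) = 883/3216 - I*sqrt(41)/3216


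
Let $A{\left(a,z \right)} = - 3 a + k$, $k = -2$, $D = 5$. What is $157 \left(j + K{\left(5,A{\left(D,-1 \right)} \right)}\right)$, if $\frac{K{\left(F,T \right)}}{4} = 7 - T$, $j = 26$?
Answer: $19154$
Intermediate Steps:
$A{\left(a,z \right)} = -2 - 3 a$ ($A{\left(a,z \right)} = - 3 a - 2 = -2 - 3 a$)
$K{\left(F,T \right)} = 28 - 4 T$ ($K{\left(F,T \right)} = 4 \left(7 - T\right) = 28 - 4 T$)
$157 \left(j + K{\left(5,A{\left(D,-1 \right)} \right)}\right) = 157 \left(26 - \left(-28 + 4 \left(-2 - 15\right)\right)\right) = 157 \left(26 + \left(28 - -68\right)\right) = 157 \left(26 + \left(28 + 68\right)\right) = 157 \left(26 + 96\right) = 157 \cdot 122 = 19154$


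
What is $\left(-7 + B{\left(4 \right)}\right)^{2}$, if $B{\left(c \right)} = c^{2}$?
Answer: $81$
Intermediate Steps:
$\left(-7 + B{\left(4 \right)}\right)^{2} = \left(-7 + 4^{2}\right)^{2} = \left(-7 + 16\right)^{2} = 9^{2} = 81$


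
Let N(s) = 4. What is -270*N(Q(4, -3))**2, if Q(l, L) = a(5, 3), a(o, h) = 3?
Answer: -4320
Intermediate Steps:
Q(l, L) = 3
-270*N(Q(4, -3))**2 = -270*4**2 = -270*16 = -4320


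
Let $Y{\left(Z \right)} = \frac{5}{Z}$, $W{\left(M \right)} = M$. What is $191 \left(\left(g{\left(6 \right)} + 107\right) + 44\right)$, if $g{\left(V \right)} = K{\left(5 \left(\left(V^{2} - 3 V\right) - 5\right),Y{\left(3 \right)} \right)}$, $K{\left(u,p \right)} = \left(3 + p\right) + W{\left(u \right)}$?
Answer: $\frac{126442}{3} \approx 42147.0$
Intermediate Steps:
$K{\left(u,p \right)} = 3 + p + u$ ($K{\left(u,p \right)} = \left(3 + p\right) + u = 3 + p + u$)
$g{\left(V \right)} = - \frac{61}{3} - 15 V + 5 V^{2}$ ($g{\left(V \right)} = 3 + \frac{5}{3} + 5 \left(\left(V^{2} - 3 V\right) - 5\right) = 3 + 5 \cdot \frac{1}{3} + 5 \left(-5 + V^{2} - 3 V\right) = 3 + \frac{5}{3} - \left(25 - 5 V^{2} + 15 V\right) = - \frac{61}{3} - 15 V + 5 V^{2}$)
$191 \left(\left(g{\left(6 \right)} + 107\right) + 44\right) = 191 \left(\left(\left(- \frac{61}{3} - 90 + 5 \cdot 6^{2}\right) + 107\right) + 44\right) = 191 \left(\left(\left(- \frac{61}{3} - 90 + 5 \cdot 36\right) + 107\right) + 44\right) = 191 \left(\left(\left(- \frac{61}{3} - 90 + 180\right) + 107\right) + 44\right) = 191 \left(\left(\frac{209}{3} + 107\right) + 44\right) = 191 \left(\frac{530}{3} + 44\right) = 191 \cdot \frac{662}{3} = \frac{126442}{3}$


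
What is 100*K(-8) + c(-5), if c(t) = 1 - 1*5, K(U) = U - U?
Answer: -4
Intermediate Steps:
K(U) = 0
c(t) = -4 (c(t) = 1 - 5 = -4)
100*K(-8) + c(-5) = 100*0 - 4 = 0 - 4 = -4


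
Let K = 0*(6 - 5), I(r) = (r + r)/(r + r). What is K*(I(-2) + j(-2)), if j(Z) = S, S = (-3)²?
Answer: 0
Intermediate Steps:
I(r) = 1 (I(r) = (2*r)/((2*r)) = (2*r)*(1/(2*r)) = 1)
S = 9
j(Z) = 9
K = 0 (K = 0*1 = 0)
K*(I(-2) + j(-2)) = 0*(1 + 9) = 0*10 = 0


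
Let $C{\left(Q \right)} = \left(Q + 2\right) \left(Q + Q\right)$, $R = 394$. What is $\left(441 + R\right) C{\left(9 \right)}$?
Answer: $165330$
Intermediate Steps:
$C{\left(Q \right)} = 2 Q \left(2 + Q\right)$ ($C{\left(Q \right)} = \left(2 + Q\right) 2 Q = 2 Q \left(2 + Q\right)$)
$\left(441 + R\right) C{\left(9 \right)} = \left(441 + 394\right) 2 \cdot 9 \left(2 + 9\right) = 835 \cdot 2 \cdot 9 \cdot 11 = 835 \cdot 198 = 165330$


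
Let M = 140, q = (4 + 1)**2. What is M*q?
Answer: 3500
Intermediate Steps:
q = 25 (q = 5**2 = 25)
M*q = 140*25 = 3500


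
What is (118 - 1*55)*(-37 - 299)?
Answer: -21168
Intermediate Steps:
(118 - 1*55)*(-37 - 299) = (118 - 55)*(-336) = 63*(-336) = -21168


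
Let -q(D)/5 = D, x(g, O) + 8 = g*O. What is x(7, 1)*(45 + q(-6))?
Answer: -75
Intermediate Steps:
x(g, O) = -8 + O*g (x(g, O) = -8 + g*O = -8 + O*g)
q(D) = -5*D
x(7, 1)*(45 + q(-6)) = (-8 + 1*7)*(45 - 5*(-6)) = (-8 + 7)*(45 + 30) = -1*75 = -75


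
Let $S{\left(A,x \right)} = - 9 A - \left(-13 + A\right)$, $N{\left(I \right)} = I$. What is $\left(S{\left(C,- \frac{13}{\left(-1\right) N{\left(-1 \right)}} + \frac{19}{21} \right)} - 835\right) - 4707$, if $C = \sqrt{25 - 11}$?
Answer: $-5529 - 10 \sqrt{14} \approx -5566.4$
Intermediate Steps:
$C = \sqrt{14} \approx 3.7417$
$S{\left(A,x \right)} = 13 - 10 A$
$\left(S{\left(C,- \frac{13}{\left(-1\right) N{\left(-1 \right)}} + \frac{19}{21} \right)} - 835\right) - 4707 = \left(\left(13 - 10 \sqrt{14}\right) - 835\right) - 4707 = \left(-822 - 10 \sqrt{14}\right) - 4707 = -5529 - 10 \sqrt{14}$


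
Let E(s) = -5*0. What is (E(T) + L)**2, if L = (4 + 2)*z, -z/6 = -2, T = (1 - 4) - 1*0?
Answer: 5184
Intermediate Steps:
T = -3 (T = -3 + 0 = -3)
z = 12 (z = -6*(-2) = 12)
L = 72 (L = (4 + 2)*12 = 6*12 = 72)
E(s) = 0
(E(T) + L)**2 = (0 + 72)**2 = 72**2 = 5184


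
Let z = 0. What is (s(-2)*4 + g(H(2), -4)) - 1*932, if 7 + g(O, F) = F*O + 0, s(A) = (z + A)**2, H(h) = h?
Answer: -931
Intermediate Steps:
s(A) = A**2 (s(A) = (0 + A)**2 = A**2)
g(O, F) = -7 + F*O (g(O, F) = -7 + (F*O + 0) = -7 + F*O)
(s(-2)*4 + g(H(2), -4)) - 1*932 = ((-2)**2*4 + (-7 - 4*2)) - 1*932 = (4*4 + (-7 - 8)) - 932 = (16 - 15) - 932 = 1 - 932 = -931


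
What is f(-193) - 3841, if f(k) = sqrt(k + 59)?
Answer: -3841 + I*sqrt(134) ≈ -3841.0 + 11.576*I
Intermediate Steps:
f(k) = sqrt(59 + k)
f(-193) - 3841 = sqrt(59 - 193) - 3841 = sqrt(-134) - 3841 = I*sqrt(134) - 3841 = -3841 + I*sqrt(134)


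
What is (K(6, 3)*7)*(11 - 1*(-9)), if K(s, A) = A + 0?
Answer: 420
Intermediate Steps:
K(s, A) = A
(K(6, 3)*7)*(11 - 1*(-9)) = (3*7)*(11 - 1*(-9)) = 21*(11 + 9) = 21*20 = 420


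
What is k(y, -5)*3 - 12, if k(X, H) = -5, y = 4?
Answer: -27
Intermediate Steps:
k(y, -5)*3 - 12 = -5*3 - 12 = -15 - 12 = -27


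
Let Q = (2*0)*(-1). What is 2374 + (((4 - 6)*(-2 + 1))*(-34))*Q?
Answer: 2374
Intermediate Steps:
Q = 0 (Q = 0*(-1) = 0)
2374 + (((4 - 6)*(-2 + 1))*(-34))*Q = 2374 + (((4 - 6)*(-2 + 1))*(-34))*0 = 2374 + (-2*(-1)*(-34))*0 = 2374 + (2*(-34))*0 = 2374 - 68*0 = 2374 + 0 = 2374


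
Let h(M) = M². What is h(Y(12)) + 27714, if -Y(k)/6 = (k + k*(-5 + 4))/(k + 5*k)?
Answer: 27714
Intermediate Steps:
Y(k) = 0 (Y(k) = -6*(k + k*(-5 + 4))/(k + 5*k) = -6*(k + k*(-1))/(6*k) = -6*(k - k)*1/(6*k) = -0*1/(6*k) = -6*0 = 0)
h(Y(12)) + 27714 = 0² + 27714 = 0 + 27714 = 27714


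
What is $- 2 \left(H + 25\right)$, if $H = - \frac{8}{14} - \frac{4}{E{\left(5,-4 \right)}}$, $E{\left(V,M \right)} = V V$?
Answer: $- \frac{8494}{175} \approx -48.537$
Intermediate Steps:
$E{\left(V,M \right)} = V^{2}$
$H = - \frac{128}{175}$ ($H = - \frac{8}{14} - \frac{4}{5^{2}} = \left(-8\right) \frac{1}{14} - \frac{4}{25} = - \frac{4}{7} - \frac{4}{25} = - \frac{128}{175} \approx -0.73143$)
$- 2 \left(H + 25\right) = - 2 \left(- \frac{128}{175} + 25\right) = \left(-2\right) \frac{4247}{175} = - \frac{8494}{175}$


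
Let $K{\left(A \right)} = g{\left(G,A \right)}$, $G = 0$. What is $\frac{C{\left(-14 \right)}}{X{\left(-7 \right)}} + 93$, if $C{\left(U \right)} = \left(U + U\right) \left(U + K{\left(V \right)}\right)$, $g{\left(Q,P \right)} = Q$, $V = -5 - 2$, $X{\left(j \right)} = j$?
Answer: $37$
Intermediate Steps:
$V = -7$ ($V = -5 - 2 = -7$)
$K{\left(A \right)} = 0$
$C{\left(U \right)} = 2 U^{2}$ ($C{\left(U \right)} = \left(U + U\right) \left(U + 0\right) = 2 U U = 2 U^{2}$)
$\frac{C{\left(-14 \right)}}{X{\left(-7 \right)}} + 93 = \frac{2 \left(-14\right)^{2}}{-7} + 93 = 2 \cdot 196 \left(- \frac{1}{7}\right) + 93 = 392 \left(- \frac{1}{7}\right) + 93 = -56 + 93 = 37$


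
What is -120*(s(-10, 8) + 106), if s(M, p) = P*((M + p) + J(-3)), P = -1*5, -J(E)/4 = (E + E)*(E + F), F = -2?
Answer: -85920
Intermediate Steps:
J(E) = -8*E*(-2 + E) (J(E) = -4*(E + E)*(E - 2) = -4*2*E*(-2 + E) = -8*E*(-2 + E))
P = -5
s(M, p) = 600 - 5*M - 5*p (s(M, p) = -5*((M + p) + 8*(-3)*(2 - 1*(-3))) = -5*((M + p) + 8*(-3)*(2 + 3)) = -5*((M + p) + 8*(-3)*5) = -5*((M + p) - 120) = -5*(-120 + M + p) = 600 - 5*M - 5*p)
-120*(s(-10, 8) + 106) = -120*((600 - 5*(-10) - 5*8) + 106) = -120*((600 + 50 - 40) + 106) = -120*(610 + 106) = -120*716 = -85920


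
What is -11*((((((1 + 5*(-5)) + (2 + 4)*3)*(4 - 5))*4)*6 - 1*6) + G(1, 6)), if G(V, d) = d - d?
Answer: -1518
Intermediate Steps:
G(V, d) = 0
-11*((((((1 + 5*(-5)) + (2 + 4)*3)*(4 - 5))*4)*6 - 1*6) + G(1, 6)) = -11*((((((1 + 5*(-5)) + (2 + 4)*3)*(4 - 5))*4)*6 - 1*6) + 0) = -11*((((((1 - 25) + 6*3)*(-1))*4)*6 - 6) + 0) = -11*(((((-24 + 18)*(-1))*4)*6 - 6) + 0) = -11*(((-6*(-1)*4)*6 - 6) + 0) = -11*(((6*4)*6 - 6) + 0) = -11*((24*6 - 6) + 0) = -11*((144 - 6) + 0) = -11*(138 + 0) = -11*138 = -1518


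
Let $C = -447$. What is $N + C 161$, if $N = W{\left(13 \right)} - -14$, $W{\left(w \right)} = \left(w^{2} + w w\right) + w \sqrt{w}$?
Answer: $-71615 + 13 \sqrt{13} \approx -71568.0$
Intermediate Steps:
$W{\left(w \right)} = w^{\frac{3}{2}} + 2 w^{2}$ ($W{\left(w \right)} = \left(w^{2} + w^{2}\right) + w^{\frac{3}{2}} = 2 w^{2} + w^{\frac{3}{2}} = w^{\frac{3}{2}} + 2 w^{2}$)
$N = 352 + 13 \sqrt{13}$ ($N = \left(13^{\frac{3}{2}} + 2 \cdot 13^{2}\right) - -14 = \left(13 \sqrt{13} + 2 \cdot 169\right) + 14 = \left(13 \sqrt{13} + 338\right) + 14 = \left(338 + 13 \sqrt{13}\right) + 14 = 352 + 13 \sqrt{13} \approx 398.87$)
$N + C 161 = \left(352 + 13 \sqrt{13}\right) - 71967 = -71615 + 13 \sqrt{13}$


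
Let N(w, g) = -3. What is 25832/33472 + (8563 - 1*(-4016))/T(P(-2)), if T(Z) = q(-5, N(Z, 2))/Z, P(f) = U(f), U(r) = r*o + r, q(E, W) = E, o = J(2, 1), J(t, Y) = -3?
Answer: -210505999/20920 ≈ -10062.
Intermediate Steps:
o = -3
U(r) = -2*r (U(r) = r*(-3) + r = -3*r + r = -2*r)
P(f) = -2*f
T(Z) = -5/Z
25832/33472 + (8563 - 1*(-4016))/T(P(-2)) = 25832/33472 + (8563 - 1*(-4016))/((-5/((-2*(-2))))) = 25832*(1/33472) + (8563 + 4016)/((-5/4)) = 3229/4184 + 12579/((-5*¼)) = 3229/4184 + 12579/(-5/4) = 3229/4184 + 12579*(-⅘) = 3229/4184 - 50316/5 = -210505999/20920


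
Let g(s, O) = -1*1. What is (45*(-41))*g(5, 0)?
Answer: 1845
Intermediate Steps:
g(s, O) = -1
(45*(-41))*g(5, 0) = (45*(-41))*(-1) = -1845*(-1) = 1845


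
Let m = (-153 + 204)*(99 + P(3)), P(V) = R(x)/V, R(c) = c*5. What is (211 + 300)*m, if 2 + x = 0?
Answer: 2493169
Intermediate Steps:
x = -2 (x = -2 + 0 = -2)
R(c) = 5*c
P(V) = -10/V (P(V) = (5*(-2))/V = -10/V)
m = 4879 (m = (-153 + 204)*(99 - 10/3) = 51*(99 - 10*⅓) = 51*(99 - 10/3) = 51*(287/3) = 4879)
(211 + 300)*m = (211 + 300)*4879 = 511*4879 = 2493169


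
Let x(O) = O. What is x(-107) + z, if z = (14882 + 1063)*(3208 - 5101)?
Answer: -30183992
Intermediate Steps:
z = -30183885 (z = 15945*(-1893) = -30183885)
x(-107) + z = -107 - 30183885 = -30183992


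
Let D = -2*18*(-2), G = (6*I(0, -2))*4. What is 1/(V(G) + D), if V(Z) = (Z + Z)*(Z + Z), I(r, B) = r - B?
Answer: 1/9288 ≈ 0.00010767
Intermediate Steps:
G = 48 (G = (6*(0 - 1*(-2)))*4 = (6*(0 + 2))*4 = (6*2)*4 = 12*4 = 48)
V(Z) = 4*Z² (V(Z) = (2*Z)*(2*Z) = 4*Z²)
D = 72 (D = -36*(-2) = 72)
1/(V(G) + D) = 1/(4*48² + 72) = 1/(4*2304 + 72) = 1/(9216 + 72) = 1/9288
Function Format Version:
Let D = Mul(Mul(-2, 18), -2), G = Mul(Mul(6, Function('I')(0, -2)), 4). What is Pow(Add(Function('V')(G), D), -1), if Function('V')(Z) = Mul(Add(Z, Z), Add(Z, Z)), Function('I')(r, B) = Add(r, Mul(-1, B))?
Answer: Rational(1, 9288) ≈ 0.00010767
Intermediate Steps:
G = 48 (G = Mul(Mul(6, Add(0, Mul(-1, -2))), 4) = Mul(Mul(6, Add(0, 2)), 4) = Mul(Mul(6, 2), 4) = Mul(12, 4) = 48)
Function('V')(Z) = Mul(4, Pow(Z, 2)) (Function('V')(Z) = Mul(Mul(2, Z), Mul(2, Z)) = Mul(4, Pow(Z, 2)))
D = 72 (D = Mul(-36, -2) = 72)
Pow(Add(Function('V')(G), D), -1) = Pow(Add(Mul(4, Pow(48, 2)), 72), -1) = Pow(Add(Mul(4, 2304), 72), -1) = Pow(Add(9216, 72), -1) = Pow(9288, -1) = Rational(1, 9288)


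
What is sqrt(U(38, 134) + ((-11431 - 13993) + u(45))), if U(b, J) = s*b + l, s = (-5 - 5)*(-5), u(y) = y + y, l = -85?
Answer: I*sqrt(23519) ≈ 153.36*I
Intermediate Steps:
u(y) = 2*y
s = 50 (s = -10*(-5) = 50)
U(b, J) = -85 + 50*b (U(b, J) = 50*b - 85 = -85 + 50*b)
sqrt(U(38, 134) + ((-11431 - 13993) + u(45))) = sqrt((-85 + 50*38) + ((-11431 - 13993) + 2*45)) = sqrt((-85 + 1900) + (-25424 + 90)) = sqrt(1815 - 25334) = sqrt(-23519) = I*sqrt(23519)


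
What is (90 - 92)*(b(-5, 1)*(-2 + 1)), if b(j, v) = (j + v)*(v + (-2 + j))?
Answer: 48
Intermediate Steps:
b(j, v) = (j + v)*(-2 + j + v)
(90 - 92)*(b(-5, 1)*(-2 + 1)) = (90 - 92)*(((-5)**2 + 1**2 - 2*(-5) - 2*1 + 2*(-5)*1)*(-2 + 1)) = -2*(25 + 1 + 10 - 2 - 10)*(-1) = -48*(-1) = -2*(-24) = 48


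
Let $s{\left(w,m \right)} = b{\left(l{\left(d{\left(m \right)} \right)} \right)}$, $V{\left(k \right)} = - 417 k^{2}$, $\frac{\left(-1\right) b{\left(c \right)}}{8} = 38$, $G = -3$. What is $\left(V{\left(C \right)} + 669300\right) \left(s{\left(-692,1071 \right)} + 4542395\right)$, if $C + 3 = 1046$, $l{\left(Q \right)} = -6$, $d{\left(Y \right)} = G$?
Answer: $-2057402494985703$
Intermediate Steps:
$d{\left(Y \right)} = -3$
$b{\left(c \right)} = -304$ ($b{\left(c \right)} = \left(-8\right) 38 = -304$)
$C = 1043$ ($C = -3 + 1046 = 1043$)
$s{\left(w,m \right)} = -304$
$\left(V{\left(C \right)} + 669300\right) \left(s{\left(-692,1071 \right)} + 4542395\right) = \left(- 417 \cdot 1043^{2} + 669300\right) \left(-304 + 4542395\right) = \left(\left(-417\right) 1087849 + 669300\right) 4542091 = \left(-453633033 + 669300\right) 4542091 = \left(-452963733\right) 4542091 = -2057402494985703$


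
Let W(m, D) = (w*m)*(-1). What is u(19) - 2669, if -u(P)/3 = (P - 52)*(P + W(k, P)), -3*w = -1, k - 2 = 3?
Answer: -953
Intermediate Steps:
k = 5 (k = 2 + 3 = 5)
w = ⅓ (w = -⅓*(-1) = ⅓ ≈ 0.33333)
W(m, D) = -m/3 (W(m, D) = (m/3)*(-1) = -m/3)
u(P) = -3*(-52 + P)*(-5/3 + P) (u(P) = -3*(P - 52)*(P - ⅓*5) = -3*(-52 + P)*(P - 5/3) = -3*(-52 + P)*(-5/3 + P))
u(19) - 2669 = (-260 - 3*19² + 161*19) - 2669 = (-260 - 3*361 + 3059) - 2669 = (-260 - 1083 + 3059) - 2669 = 1716 - 2669 = -953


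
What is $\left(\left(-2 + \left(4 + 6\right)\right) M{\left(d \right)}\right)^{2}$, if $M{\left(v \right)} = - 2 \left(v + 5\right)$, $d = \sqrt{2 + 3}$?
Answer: $7680 + 2560 \sqrt{5} \approx 13404.0$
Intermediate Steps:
$d = \sqrt{5} \approx 2.2361$
$M{\left(v \right)} = -10 - 2 v$ ($M{\left(v \right)} = - 2 \left(5 + v\right) = -10 - 2 v$)
$\left(\left(-2 + \left(4 + 6\right)\right) M{\left(d \right)}\right)^{2} = \left(\left(-2 + \left(4 + 6\right)\right) \left(-10 - 2 \sqrt{5}\right)\right)^{2} = \left(\left(-2 + 10\right) \left(-10 - 2 \sqrt{5}\right)\right)^{2} = \left(8 \left(-10 - 2 \sqrt{5}\right)\right)^{2} = \left(-80 - 16 \sqrt{5}\right)^{2}$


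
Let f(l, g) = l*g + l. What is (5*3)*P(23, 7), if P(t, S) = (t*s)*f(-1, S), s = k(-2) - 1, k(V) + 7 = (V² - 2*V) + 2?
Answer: -5520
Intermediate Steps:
k(V) = -5 + V² - 2*V (k(V) = -7 + ((V² - 2*V) + 2) = -7 + (2 + V² - 2*V) = -5 + V² - 2*V)
f(l, g) = l + g*l (f(l, g) = g*l + l = l + g*l)
s = 2 (s = (-5 + (-2)² - 2*(-2)) - 1 = (-5 + 4 + 4) - 1 = 3 - 1 = 2)
P(t, S) = 2*t*(-1 - S) (P(t, S) = (t*2)*(-(1 + S)) = (2*t)*(-1 - S) = 2*t*(-1 - S))
(5*3)*P(23, 7) = (5*3)*(-2*23*(1 + 7)) = 15*(-2*23*8) = 15*(-368) = -5520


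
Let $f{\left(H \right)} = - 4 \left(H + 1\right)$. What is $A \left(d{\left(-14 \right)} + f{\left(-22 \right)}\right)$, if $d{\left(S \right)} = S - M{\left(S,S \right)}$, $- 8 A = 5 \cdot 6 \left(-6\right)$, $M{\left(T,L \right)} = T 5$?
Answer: $3150$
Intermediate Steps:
$M{\left(T,L \right)} = 5 T$
$f{\left(H \right)} = -4 - 4 H$ ($f{\left(H \right)} = - 4 \left(1 + H\right) = -4 - 4 H$)
$A = \frac{45}{2}$ ($A = - \frac{5 \cdot 6 \left(-6\right)}{8} = - \frac{30 \left(-6\right)}{8} = \left(- \frac{1}{8}\right) \left(-180\right) = \frac{45}{2} \approx 22.5$)
$d{\left(S \right)} = - 4 S$ ($d{\left(S \right)} = S - 5 S = - 4 S$)
$A \left(d{\left(-14 \right)} + f{\left(-22 \right)}\right) = \frac{45 \left(\left(-4\right) \left(-14\right) - -84\right)}{2} = \frac{45 \left(56 + \left(-4 + 88\right)\right)}{2} = \frac{45 \left(56 + 84\right)}{2} = \frac{45}{2} \cdot 140 = 3150$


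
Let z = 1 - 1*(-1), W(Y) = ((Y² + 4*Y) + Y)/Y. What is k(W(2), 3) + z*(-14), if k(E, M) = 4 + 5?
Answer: -19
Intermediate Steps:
W(Y) = (Y² + 5*Y)/Y
k(E, M) = 9
z = 2 (z = 1 + 1 = 2)
k(W(2), 3) + z*(-14) = 9 + 2*(-14) = 9 - 28 = -19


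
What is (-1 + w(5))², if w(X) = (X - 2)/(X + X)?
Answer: 49/100 ≈ 0.49000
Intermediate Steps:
w(X) = (-2 + X)/(2*X) (w(X) = (-2 + X)/((2*X)) = (-2 + X)*(1/(2*X)) = (-2 + X)/(2*X))
(-1 + w(5))² = (-1 + (½)*(-2 + 5)/5)² = (-1 + (½)*(⅕)*3)² = (-1 + 3/10)² = (-7/10)² = 49/100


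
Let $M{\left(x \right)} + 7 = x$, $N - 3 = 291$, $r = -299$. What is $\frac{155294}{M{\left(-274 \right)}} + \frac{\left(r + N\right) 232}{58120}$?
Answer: $- \frac{225650331}{408293} \approx -552.67$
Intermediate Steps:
$N = 294$ ($N = 3 + 291 = 294$)
$M{\left(x \right)} = -7 + x$
$\frac{155294}{M{\left(-274 \right)}} + \frac{\left(r + N\right) 232}{58120} = \frac{155294}{-7 - 274} + \frac{\left(-299 + 294\right) 232}{58120} = \frac{155294}{-281} + \left(-5\right) 232 \cdot \frac{1}{58120} = 155294 \left(- \frac{1}{281}\right) - \frac{29}{1453} = - \frac{155294}{281} - \frac{29}{1453} = - \frac{225650331}{408293}$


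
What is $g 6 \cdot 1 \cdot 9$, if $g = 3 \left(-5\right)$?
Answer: $-810$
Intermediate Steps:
$g = -15$
$g 6 \cdot 1 \cdot 9 = - 15 \cdot 6 \cdot 1 \cdot 9 = \left(-15\right) 6 \cdot 9 = \left(-90\right) 9 = -810$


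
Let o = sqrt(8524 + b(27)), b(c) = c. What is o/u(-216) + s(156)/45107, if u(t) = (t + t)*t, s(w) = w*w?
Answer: 24336/45107 + sqrt(8551)/93312 ≈ 0.54051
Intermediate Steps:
s(w) = w**2
u(t) = 2*t**2 (u(t) = (2*t)*t = 2*t**2)
o = sqrt(8551) (o = sqrt(8524 + 27) = sqrt(8551) ≈ 92.472)
o/u(-216) + s(156)/45107 = sqrt(8551)/((2*(-216)**2)) + 156**2/45107 = sqrt(8551)/((2*46656)) + 24336*(1/45107) = sqrt(8551)/93312 + 24336/45107 = 24336/45107 + sqrt(8551)/93312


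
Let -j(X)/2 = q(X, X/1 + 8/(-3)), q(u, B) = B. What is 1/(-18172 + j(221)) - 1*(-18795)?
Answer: 1049249667/55826 ≈ 18795.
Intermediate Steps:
j(X) = 16/3 - 2*X (j(X) = -2*(X/1 + 8/(-3)) = -2*(X*1 + 8*(-1/3)) = -2*(X - 8/3) = -2*(-8/3 + X) = 16/3 - 2*X)
1/(-18172 + j(221)) - 1*(-18795) = 1/(-18172 + (16/3 - 2*221)) - 1*(-18795) = 1/(-18172 + (16/3 - 442)) + 18795 = 1/(-18172 - 1310/3) + 18795 = 1/(-55826/3) + 18795 = -3/55826 + 18795 = 1049249667/55826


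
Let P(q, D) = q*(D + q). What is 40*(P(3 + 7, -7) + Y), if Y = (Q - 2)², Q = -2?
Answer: 1840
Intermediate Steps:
Y = 16 (Y = (-2 - 2)² = (-4)² = 16)
40*(P(3 + 7, -7) + Y) = 40*((3 + 7)*(-7 + (3 + 7)) + 16) = 40*(10*(-7 + 10) + 16) = 40*(10*3 + 16) = 40*(30 + 16) = 40*46 = 1840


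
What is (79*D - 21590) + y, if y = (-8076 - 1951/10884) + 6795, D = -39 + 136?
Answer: -165525823/10884 ≈ -15208.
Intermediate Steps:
D = 97
y = -13944355/10884 (y = (-8076 - 1951*1/10884) + 6795 = (-8076 - 1951/10884) + 6795 = -87901135/10884 + 6795 = -13944355/10884 ≈ -1281.2)
(79*D - 21590) + y = (79*97 - 21590) - 13944355/10884 = (7663 - 21590) - 13944355/10884 = -13927 - 13944355/10884 = -165525823/10884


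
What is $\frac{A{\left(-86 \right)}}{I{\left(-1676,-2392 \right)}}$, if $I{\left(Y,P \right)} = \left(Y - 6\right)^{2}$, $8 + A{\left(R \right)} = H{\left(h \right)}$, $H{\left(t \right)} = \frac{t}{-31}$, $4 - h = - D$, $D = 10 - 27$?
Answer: $- \frac{235}{87702844} \approx -2.6795 \cdot 10^{-6}$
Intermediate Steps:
$D = -17$ ($D = 10 - 27 = -17$)
$h = -13$ ($h = 4 - \left(-1\right) \left(-17\right) = 4 - 17 = -13$)
$H{\left(t \right)} = - \frac{t}{31}$ ($H{\left(t \right)} = t \left(- \frac{1}{31}\right) = - \frac{t}{31}$)
$A{\left(R \right)} = - \frac{235}{31}$ ($A{\left(R \right)} = -8 - - \frac{13}{31} = -8 + \frac{13}{31} = - \frac{235}{31}$)
$I{\left(Y,P \right)} = \left(-6 + Y\right)^{2}$
$\frac{A{\left(-86 \right)}}{I{\left(-1676,-2392 \right)}} = - \frac{235}{31 \left(-6 - 1676\right)^{2}} = - \frac{235}{31 \left(-1682\right)^{2}} = - \frac{235}{31 \cdot 2829124} = \left(- \frac{235}{31}\right) \frac{1}{2829124} = - \frac{235}{87702844}$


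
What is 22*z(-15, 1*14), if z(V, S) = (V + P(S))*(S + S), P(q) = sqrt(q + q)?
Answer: -9240 + 1232*sqrt(7) ≈ -5980.4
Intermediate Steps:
P(q) = sqrt(2)*sqrt(q) (P(q) = sqrt(2*q) = sqrt(2)*sqrt(q))
z(V, S) = 2*S*(V + sqrt(2)*sqrt(S)) (z(V, S) = (V + sqrt(2)*sqrt(S))*(S + S) = (V + sqrt(2)*sqrt(S))*(2*S) = 2*S*(V + sqrt(2)*sqrt(S)))
22*z(-15, 1*14) = 22*(2*(1*14)*(-15 + sqrt(2)*sqrt(1*14))) = 22*(2*14*(-15 + sqrt(2)*sqrt(14))) = 22*(2*14*(-15 + 2*sqrt(7))) = 22*(-420 + 56*sqrt(7)) = -9240 + 1232*sqrt(7)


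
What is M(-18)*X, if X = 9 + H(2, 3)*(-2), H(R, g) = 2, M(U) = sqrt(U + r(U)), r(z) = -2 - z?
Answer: 5*I*sqrt(2) ≈ 7.0711*I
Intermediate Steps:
M(U) = I*sqrt(2) (M(U) = sqrt(U + (-2 - U)) = sqrt(-2) = I*sqrt(2))
X = 5 (X = 9 + 2*(-2) = 9 - 4 = 5)
M(-18)*X = (I*sqrt(2))*5 = 5*I*sqrt(2)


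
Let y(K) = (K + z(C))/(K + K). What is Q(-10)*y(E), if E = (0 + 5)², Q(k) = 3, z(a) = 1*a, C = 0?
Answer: 3/2 ≈ 1.5000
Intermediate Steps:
z(a) = a
E = 25 (E = 5² = 25)
y(K) = ½ (y(K) = (K + 0)/(K + K) = K/((2*K)) = K*(1/(2*K)) = ½)
Q(-10)*y(E) = 3*(½) = 3/2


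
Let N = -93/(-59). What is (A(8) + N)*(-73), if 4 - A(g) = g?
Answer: 10439/59 ≈ 176.93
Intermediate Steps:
A(g) = 4 - g
N = 93/59 (N = -93*(-1/59) = 93/59 ≈ 1.5763)
(A(8) + N)*(-73) = ((4 - 1*8) + 93/59)*(-73) = ((4 - 8) + 93/59)*(-73) = (-4 + 93/59)*(-73) = -143/59*(-73) = 10439/59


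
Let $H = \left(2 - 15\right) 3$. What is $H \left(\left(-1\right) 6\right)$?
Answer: $234$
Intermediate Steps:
$H = -39$ ($H = \left(-13\right) 3 = -39$)
$H \left(\left(-1\right) 6\right) = - 39 \left(\left(-1\right) 6\right) = \left(-39\right) \left(-6\right) = 234$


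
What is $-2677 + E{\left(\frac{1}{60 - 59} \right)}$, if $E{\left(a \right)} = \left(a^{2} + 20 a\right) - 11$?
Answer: $-2667$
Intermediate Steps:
$E{\left(a \right)} = -11 + a^{2} + 20 a$
$-2677 + E{\left(\frac{1}{60 - 59} \right)} = -2677 + \left(-11 + \left(\frac{1}{60 - 59}\right)^{2} + \frac{20}{60 - 59}\right) = -2677 + \left(-11 + \left(1^{-1}\right)^{2} + \frac{20}{1}\right) = -2677 + \left(-11 + 1^{2} + 20 \cdot 1\right) = -2677 + \left(-11 + 1 + 20\right) = -2677 + 10 = -2667$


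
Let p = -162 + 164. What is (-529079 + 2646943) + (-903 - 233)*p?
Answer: 2115592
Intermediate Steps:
p = 2
(-529079 + 2646943) + (-903 - 233)*p = (-529079 + 2646943) + (-903 - 233)*2 = 2117864 - 1136*2 = 2117864 - 2272 = 2115592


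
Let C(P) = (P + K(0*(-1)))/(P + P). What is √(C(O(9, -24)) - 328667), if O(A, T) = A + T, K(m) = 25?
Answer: I*√2958006/3 ≈ 573.29*I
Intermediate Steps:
C(P) = (25 + P)/(2*P) (C(P) = (P + 25)/(P + P) = (25 + P)/((2*P)) = (25 + P)*(1/(2*P)) = (25 + P)/(2*P))
√(C(O(9, -24)) - 328667) = √((25 + (9 - 24))/(2*(9 - 24)) - 328667) = √((½)*(25 - 15)/(-15) - 328667) = √((½)*(-1/15)*10 - 328667) = √(-⅓ - 328667) = √(-986002/3) = I*√2958006/3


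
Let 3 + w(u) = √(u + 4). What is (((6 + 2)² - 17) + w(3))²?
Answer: (44 + √7)² ≈ 2175.8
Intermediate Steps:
w(u) = -3 + √(4 + u) (w(u) = -3 + √(u + 4) = -3 + √(4 + u))
(((6 + 2)² - 17) + w(3))² = (((6 + 2)² - 17) + (-3 + √(4 + 3)))² = ((8² - 17) + (-3 + √7))² = ((64 - 17) + (-3 + √7))² = (47 + (-3 + √7))² = (44 + √7)²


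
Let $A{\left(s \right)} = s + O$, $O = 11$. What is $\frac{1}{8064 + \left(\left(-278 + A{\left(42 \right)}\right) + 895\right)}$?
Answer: $\frac{1}{8734} \approx 0.0001145$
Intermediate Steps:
$A{\left(s \right)} = 11 + s$ ($A{\left(s \right)} = s + 11 = 11 + s$)
$\frac{1}{8064 + \left(\left(-278 + A{\left(42 \right)}\right) + 895\right)} = \frac{1}{8064 + \left(\left(-278 + \left(11 + 42\right)\right) + 895\right)} = \frac{1}{8064 + \left(\left(-278 + 53\right) + 895\right)} = \frac{1}{8064 + \left(-225 + 895\right)} = \frac{1}{8064 + 670} = \frac{1}{8734}$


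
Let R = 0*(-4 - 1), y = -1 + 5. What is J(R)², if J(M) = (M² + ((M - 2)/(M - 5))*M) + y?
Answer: 16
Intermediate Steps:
y = 4
R = 0 (R = 0*(-5) = 0)
J(M) = 4 + M² + M*(-2 + M)/(-5 + M) (J(M) = (M² + ((M - 2)/(M - 5))*M) + 4 = (M² + ((-2 + M)/(-5 + M))*M) + 4 = (M² + M*(-2 + M)/(-5 + M)) + 4 = 4 + M² + M*(-2 + M)/(-5 + M))
J(R)² = ((-20 + 0³ - 4*0² + 2*0)/(-5 + 0))² = ((-20 + 0 - 4*0 + 0)/(-5))² = (-(-20 + 0 + 0 + 0)/5)² = (-⅕*(-20))² = 4² = 16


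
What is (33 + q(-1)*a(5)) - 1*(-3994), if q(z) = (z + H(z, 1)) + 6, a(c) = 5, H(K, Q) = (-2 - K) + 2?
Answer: 4057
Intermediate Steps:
H(K, Q) = -K
q(z) = 6 (q(z) = (z - z) + 6 = 0 + 6 = 6)
(33 + q(-1)*a(5)) - 1*(-3994) = (33 + 6*5) - 1*(-3994) = (33 + 30) + 3994 = 63 + 3994 = 4057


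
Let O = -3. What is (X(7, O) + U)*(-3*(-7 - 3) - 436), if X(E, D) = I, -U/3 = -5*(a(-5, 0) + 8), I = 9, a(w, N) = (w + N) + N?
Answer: -21924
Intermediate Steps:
a(w, N) = w + 2*N (a(w, N) = (N + w) + N = w + 2*N)
U = 45 (U = -(-15)*((-5 + 2*0) + 8) = -(-15)*((-5 + 0) + 8) = -(-15)*(-5 + 8) = -(-15)*3 = -3*(-15) = 45)
X(E, D) = 9
(X(7, O) + U)*(-3*(-7 - 3) - 436) = (9 + 45)*(-3*(-7 - 3) - 436) = 54*(-3*(-10) - 436) = 54*(30 - 436) = 54*(-406) = -21924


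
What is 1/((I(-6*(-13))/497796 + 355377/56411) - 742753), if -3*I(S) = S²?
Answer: -180007501/133699978115589 ≈ -1.3464e-6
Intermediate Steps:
I(S) = -S²/3
1/((I(-6*(-13))/497796 + 355377/56411) - 742753) = 1/((-(-6*(-13))²/3/497796 + 355377/56411) - 742753) = 1/((-⅓*78²*(1/497796) + 355377*(1/56411)) - 742753) = 1/((-⅓*6084*(1/497796) + 355377/56411) - 742753) = 1/((-2028*1/497796 + 355377/56411) - 742753) = 1/((-13/3191 + 355377/56411) - 742753) = 1/(1133274664/180007501 - 742753) = 1/(-133699978115589/180007501) = -180007501/133699978115589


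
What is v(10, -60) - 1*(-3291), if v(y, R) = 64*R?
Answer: -549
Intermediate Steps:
v(10, -60) - 1*(-3291) = 64*(-60) - 1*(-3291) = -3840 + 3291 = -549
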